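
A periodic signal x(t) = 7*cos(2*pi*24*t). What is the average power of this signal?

Average power of A*cos(wt) is A^2/2.
P = 7^2 / 2 = 49/2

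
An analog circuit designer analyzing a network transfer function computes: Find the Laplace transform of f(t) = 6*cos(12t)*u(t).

Standard pair: cos(wt)*u(t) <-> s/(s^2+w^2)
With w = 12: L{6*cos(12t)*u(t)} = 6s/(s^2+144)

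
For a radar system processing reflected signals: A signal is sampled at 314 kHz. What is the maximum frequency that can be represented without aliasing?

The maximum frequency that can be represented without aliasing
is the Nyquist frequency: f_max = f_s / 2 = 314 kHz / 2 = 157 kHz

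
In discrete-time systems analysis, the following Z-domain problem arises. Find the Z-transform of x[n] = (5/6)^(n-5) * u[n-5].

Time-shifting property: if X(z) = Z{x[n]}, then Z{x[n-d]} = z^(-d) * X(z)
X(z) = z/(z - 5/6) for x[n] = (5/6)^n * u[n]
Z{x[n-5]} = z^(-5) * z/(z - 5/6) = z^(-4)/(z - 5/6)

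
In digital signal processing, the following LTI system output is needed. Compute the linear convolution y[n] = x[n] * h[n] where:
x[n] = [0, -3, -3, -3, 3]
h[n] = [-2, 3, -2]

y[n] = sum_k x[k]*h[n-k]. Output length = len(x) + len(h) - 1 = 5 + 3 - 1 = 7.
y[0] = 0*-2 = 0
y[1] = -3*-2 + 0*3 = 6
y[2] = -3*-2 + -3*3 + 0*-2 = -3
y[3] = -3*-2 + -3*3 + -3*-2 = 3
y[4] = 3*-2 + -3*3 + -3*-2 = -9
y[5] = 3*3 + -3*-2 = 15
y[6] = 3*-2 = -6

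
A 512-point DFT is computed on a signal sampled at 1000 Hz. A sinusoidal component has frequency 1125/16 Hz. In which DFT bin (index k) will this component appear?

DFT frequency resolution = f_s/N = 1000/512 = 125/64 Hz
Bin index k = f_signal / resolution = 1125/16 / 125/64 = 36
The signal frequency 1125/16 Hz falls in DFT bin k = 36.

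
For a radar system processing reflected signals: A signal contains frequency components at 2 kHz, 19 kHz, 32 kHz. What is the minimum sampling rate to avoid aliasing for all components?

The highest frequency component is f_max = 32 kHz.
Nyquist rate = 2 * f_max = 2 * 32 kHz = 64 kHz.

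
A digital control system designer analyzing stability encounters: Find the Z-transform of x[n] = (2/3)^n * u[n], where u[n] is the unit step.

The Z-transform of a^n * u[n] is z/(z-a) for |z| > |a|.
Here a = 2/3, so X(z) = z/(z - (2/3)) = 3z/(3z - 2)
ROC: |z| > 2/3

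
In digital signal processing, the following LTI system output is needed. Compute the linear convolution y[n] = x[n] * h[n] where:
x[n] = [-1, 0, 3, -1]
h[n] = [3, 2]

y[n] = sum_k x[k]*h[n-k]. Output length = len(x) + len(h) - 1 = 4 + 2 - 1 = 5.
y[0] = -1*3 = -3
y[1] = 0*3 + -1*2 = -2
y[2] = 3*3 + 0*2 = 9
y[3] = -1*3 + 3*2 = 3
y[4] = -1*2 = -2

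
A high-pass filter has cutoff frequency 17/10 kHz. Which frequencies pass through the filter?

A high-pass filter passes all frequencies above the cutoff frequency 17/10 kHz and attenuates lower frequencies.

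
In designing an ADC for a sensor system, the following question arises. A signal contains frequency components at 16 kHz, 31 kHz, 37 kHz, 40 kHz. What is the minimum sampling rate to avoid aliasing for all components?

The highest frequency component is f_max = 40 kHz.
Nyquist rate = 2 * f_max = 2 * 40 kHz = 80 kHz.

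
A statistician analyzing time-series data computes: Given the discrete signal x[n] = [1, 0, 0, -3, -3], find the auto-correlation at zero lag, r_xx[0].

The auto-correlation at zero lag r_xx[0] equals the signal energy.
r_xx[0] = sum of x[n]^2 = 1^2 + 0^2 + 0^2 + (-3)^2 + (-3)^2
= 1 + 0 + 0 + 9 + 9 = 19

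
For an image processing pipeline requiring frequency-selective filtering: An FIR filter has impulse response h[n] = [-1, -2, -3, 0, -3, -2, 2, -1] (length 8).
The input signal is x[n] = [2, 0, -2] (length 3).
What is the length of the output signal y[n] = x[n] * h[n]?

For linear convolution, the output length is:
len(y) = len(x) + len(h) - 1 = 3 + 8 - 1 = 10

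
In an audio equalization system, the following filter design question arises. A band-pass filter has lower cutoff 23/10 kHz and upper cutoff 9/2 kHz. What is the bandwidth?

Bandwidth = f_high - f_low
= 9/2 kHz - 23/10 kHz = 11/5 kHz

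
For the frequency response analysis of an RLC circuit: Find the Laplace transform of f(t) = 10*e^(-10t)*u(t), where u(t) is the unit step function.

Standard Laplace transform pair:
e^(-at)*u(t) <-> 1/(s+a)
With a = 10: L{10*e^(-10t)*u(t)} = 10/(s+10), ROC: Re(s) > -10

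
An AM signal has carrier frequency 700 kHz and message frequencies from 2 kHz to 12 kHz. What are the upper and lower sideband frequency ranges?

Upper sideband (USB) = fc + [fm_low, fm_high] = 700 + [2, 12] = [702, 712] kHz
Lower sideband (LSB) = fc - [fm_high, fm_low] = 700 - [12, 2] = [688, 698] kHz
Total occupied spectrum: 688 kHz to 712 kHz (plus carrier at 700 kHz)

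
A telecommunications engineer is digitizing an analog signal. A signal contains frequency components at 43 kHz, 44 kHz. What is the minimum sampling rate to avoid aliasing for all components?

The highest frequency component is f_max = 44 kHz.
Nyquist rate = 2 * f_max = 2 * 44 kHz = 88 kHz.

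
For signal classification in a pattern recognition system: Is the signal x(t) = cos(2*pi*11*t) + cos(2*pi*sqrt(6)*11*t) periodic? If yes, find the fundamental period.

f1 = 11 Hz, f2 = 11*sqrt(6) Hz
Ratio f2/f1 = sqrt(6), which is irrational.
Since the frequency ratio is irrational, no common period exists.
The signal is not periodic.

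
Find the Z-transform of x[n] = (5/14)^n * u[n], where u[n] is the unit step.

The Z-transform of a^n * u[n] is z/(z-a) for |z| > |a|.
Here a = 5/14, so X(z) = z/(z - (5/14)) = 14z/(14z - 5)
ROC: |z| > 5/14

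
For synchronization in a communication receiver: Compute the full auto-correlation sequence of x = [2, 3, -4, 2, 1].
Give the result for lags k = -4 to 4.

r_xx[k] = sum_m x[m]*x[m+k], indexed from 0, for k = -4 to 4:
  r_xx[-4] = x[4]*x[0] = 2
  r_xx[-3] = x[3]*x[0] + x[4]*x[1] = 7
  r_xx[-2] = x[2]*x[0] + x[3]*x[1] + x[4]*x[2] = -6
  r_xx[-1] = x[1]*x[0] + x[2]*x[1] + x[3]*x[2] + x[4]*x[3] = -12
  r_xx[0] = x[0]*x[0] + x[1]*x[1] + x[2]*x[2] + x[3]*x[3] + x[4]*x[4] = 34
  r_xx[1] = x[0]*x[1] + x[1]*x[2] + x[2]*x[3] + x[3]*x[4] = -12
  r_xx[2] = x[0]*x[2] + x[1]*x[3] + x[2]*x[4] = -6
  r_xx[3] = x[0]*x[3] + x[1]*x[4] = 7
  r_xx[4] = x[0]*x[4] = 2
r_xx = [2, 7, -6, -12, 34, -12, -6, 7, 2]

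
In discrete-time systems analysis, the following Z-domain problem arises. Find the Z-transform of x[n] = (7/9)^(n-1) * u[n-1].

Time-shifting property: if X(z) = Z{x[n]}, then Z{x[n-d]} = z^(-d) * X(z)
X(z) = z/(z - 7/9) for x[n] = (7/9)^n * u[n]
Z{x[n-1]} = z^(-1) * z/(z - 7/9) = 1/(z - 7/9)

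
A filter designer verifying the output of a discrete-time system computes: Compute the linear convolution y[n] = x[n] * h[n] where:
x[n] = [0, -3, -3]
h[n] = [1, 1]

y[n] = sum_k x[k]*h[n-k]. Output length = len(x) + len(h) - 1 = 3 + 2 - 1 = 4.
y[0] = 0*1 = 0
y[1] = -3*1 + 0*1 = -3
y[2] = -3*1 + -3*1 = -6
y[3] = -3*1 = -3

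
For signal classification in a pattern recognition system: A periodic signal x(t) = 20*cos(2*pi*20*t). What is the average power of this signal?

Average power of A*cos(wt) is A^2/2.
P = 20^2 / 2 = 400/2 = 200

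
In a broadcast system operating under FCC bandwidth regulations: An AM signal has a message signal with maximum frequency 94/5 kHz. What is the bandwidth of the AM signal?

In AM (double-sideband), the bandwidth is twice the message frequency.
BW = 2 * f_m = 2 * 94/5 kHz = 188/5 kHz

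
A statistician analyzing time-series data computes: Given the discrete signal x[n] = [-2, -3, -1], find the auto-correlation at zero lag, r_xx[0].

The auto-correlation at zero lag r_xx[0] equals the signal energy.
r_xx[0] = sum of x[n]^2 = (-2)^2 + (-3)^2 + (-1)^2
= 4 + 9 + 1 = 14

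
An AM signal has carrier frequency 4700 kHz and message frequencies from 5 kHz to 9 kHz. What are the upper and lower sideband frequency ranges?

Upper sideband (USB) = fc + [fm_low, fm_high] = 4700 + [5, 9] = [4705, 4709] kHz
Lower sideband (LSB) = fc - [fm_high, fm_low] = 4700 - [9, 5] = [4691, 4695] kHz
Total occupied spectrum: 4691 kHz to 4709 kHz (plus carrier at 4700 kHz)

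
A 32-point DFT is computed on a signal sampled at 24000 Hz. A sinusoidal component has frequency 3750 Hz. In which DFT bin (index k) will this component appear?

DFT frequency resolution = f_s/N = 24000/32 = 750 Hz
Bin index k = f_signal / resolution = 3750 / 750 = 5
The signal frequency 3750 Hz falls in DFT bin k = 5.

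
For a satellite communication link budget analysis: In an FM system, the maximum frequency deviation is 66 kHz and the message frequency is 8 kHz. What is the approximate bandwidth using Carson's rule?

Carson's rule: BW = 2*(delta_f + f_m)
= 2*(66 + 8) kHz = 148 kHz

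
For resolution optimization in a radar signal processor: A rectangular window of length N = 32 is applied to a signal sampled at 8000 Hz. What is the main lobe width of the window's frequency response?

For a rectangular window of length N,
the main lobe width in frequency is 2*f_s/N.
= 2*8000/32 = 500 Hz
This determines the minimum frequency separation for resolving two sinusoids.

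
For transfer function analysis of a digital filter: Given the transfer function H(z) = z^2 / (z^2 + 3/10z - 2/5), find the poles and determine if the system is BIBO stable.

Poles are roots of the denominator: z^2 + 3/10z - 2/5 = 0.
Quadratic formula: z = [-(3/10) +/- sqrt((3/10)^2 - 4*(-2/5))] / 2
Discriminant = 9/100 + 8/5 = 169/100; sqrt = 13/10.
z = (-3/10 +/- 13/10) / 2 => z = 1/2 or z = -4/5.
|p1| = 4/5, |p2| = 1/2.
For BIBO stability, all poles must lie inside the unit circle (|p| < 1).
System is STABLE since both |p| < 1.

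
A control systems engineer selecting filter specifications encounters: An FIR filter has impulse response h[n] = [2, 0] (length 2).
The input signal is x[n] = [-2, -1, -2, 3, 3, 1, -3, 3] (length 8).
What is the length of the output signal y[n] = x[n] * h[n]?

For linear convolution, the output length is:
len(y) = len(x) + len(h) - 1 = 8 + 2 - 1 = 9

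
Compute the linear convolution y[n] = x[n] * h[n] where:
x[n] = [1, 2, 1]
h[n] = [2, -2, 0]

y[n] = sum_k x[k]*h[n-k]. Output length = len(x) + len(h) - 1 = 3 + 3 - 1 = 5.
y[0] = 1*2 = 2
y[1] = 2*2 + 1*-2 = 2
y[2] = 1*2 + 2*-2 + 1*0 = -2
y[3] = 1*-2 + 2*0 = -2
y[4] = 1*0 = 0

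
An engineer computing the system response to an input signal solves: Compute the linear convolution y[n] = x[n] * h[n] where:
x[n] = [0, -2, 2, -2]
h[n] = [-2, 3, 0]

y[n] = sum_k x[k]*h[n-k]. Output length = len(x) + len(h) - 1 = 4 + 3 - 1 = 6.
y[0] = 0*-2 = 0
y[1] = -2*-2 + 0*3 = 4
y[2] = 2*-2 + -2*3 + 0*0 = -10
y[3] = -2*-2 + 2*3 + -2*0 = 10
y[4] = -2*3 + 2*0 = -6
y[5] = -2*0 = 0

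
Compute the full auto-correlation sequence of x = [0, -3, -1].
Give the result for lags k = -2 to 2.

r_xx[k] = sum_m x[m]*x[m+k], indexed from 0, for k = -2 to 2:
  r_xx[-2] = x[2]*x[0] = 0
  r_xx[-1] = x[1]*x[0] + x[2]*x[1] = 3
  r_xx[0] = x[0]*x[0] + x[1]*x[1] + x[2]*x[2] = 10
  r_xx[1] = x[0]*x[1] + x[1]*x[2] = 3
  r_xx[2] = x[0]*x[2] = 0
r_xx = [0, 3, 10, 3, 0]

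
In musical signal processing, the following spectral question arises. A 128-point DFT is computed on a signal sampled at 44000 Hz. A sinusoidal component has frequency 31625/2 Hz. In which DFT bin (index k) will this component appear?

DFT frequency resolution = f_s/N = 44000/128 = 1375/4 Hz
Bin index k = f_signal / resolution = 31625/2 / 1375/4 = 46
The signal frequency 31625/2 Hz falls in DFT bin k = 46.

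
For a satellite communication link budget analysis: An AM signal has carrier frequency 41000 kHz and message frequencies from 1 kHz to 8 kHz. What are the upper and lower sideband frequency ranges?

Upper sideband (USB) = fc + [fm_low, fm_high] = 41000 + [1, 8] = [41001, 41008] kHz
Lower sideband (LSB) = fc - [fm_high, fm_low] = 41000 - [8, 1] = [40992, 40999] kHz
Total occupied spectrum: 40992 kHz to 41008 kHz (plus carrier at 41000 kHz)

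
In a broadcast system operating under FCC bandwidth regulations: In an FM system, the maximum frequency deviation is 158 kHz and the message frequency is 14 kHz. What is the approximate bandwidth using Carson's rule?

Carson's rule: BW = 2*(delta_f + f_m)
= 2*(158 + 14) kHz = 344 kHz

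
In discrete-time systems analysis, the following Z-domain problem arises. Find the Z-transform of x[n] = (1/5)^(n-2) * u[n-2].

Time-shifting property: if X(z) = Z{x[n]}, then Z{x[n-d]} = z^(-d) * X(z)
X(z) = z/(z - 1/5) for x[n] = (1/5)^n * u[n]
Z{x[n-2]} = z^(-2) * z/(z - 1/5) = z^(-1)/(z - 1/5)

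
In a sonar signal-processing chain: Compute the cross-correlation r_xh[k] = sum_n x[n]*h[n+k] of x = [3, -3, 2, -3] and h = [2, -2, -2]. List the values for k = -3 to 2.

Both sequences indexed from 0 and zero outside their support.
Lags with overlap: k = -3 to 2.
  r_xh[-3] = x[3]*h[0] = -6
  r_xh[-2] = x[2]*h[0] + x[3]*h[1] = 10
  r_xh[-1] = x[1]*h[0] + x[2]*h[1] + x[3]*h[2] = -4
  r_xh[0] = x[0]*h[0] + x[1]*h[1] + x[2]*h[2] = 8
  r_xh[1] = x[0]*h[1] + x[1]*h[2] = 0
  r_xh[2] = x[0]*h[2] = -6
r_xh = [-6, 10, -4, 8, 0, -6] (for k = -3, ..., 2)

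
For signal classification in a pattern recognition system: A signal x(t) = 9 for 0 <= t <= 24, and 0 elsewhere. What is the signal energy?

Energy = integral of |x(t)|^2 dt over the signal duration
= 9^2 * 24 = 81 * 24 = 1944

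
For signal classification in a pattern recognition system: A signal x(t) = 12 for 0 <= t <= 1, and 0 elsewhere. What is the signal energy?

Energy = integral of |x(t)|^2 dt over the signal duration
= 12^2 * 1 = 144 * 1 = 144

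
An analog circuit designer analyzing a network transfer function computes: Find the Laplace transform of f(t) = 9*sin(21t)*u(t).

Standard pair: sin(wt)*u(t) <-> w/(s^2+w^2)
With w = 21: L{9*sin(21t)*u(t)} = 189/(s^2+441)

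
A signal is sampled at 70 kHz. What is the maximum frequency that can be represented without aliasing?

The maximum frequency that can be represented without aliasing
is the Nyquist frequency: f_max = f_s / 2 = 70 kHz / 2 = 35 kHz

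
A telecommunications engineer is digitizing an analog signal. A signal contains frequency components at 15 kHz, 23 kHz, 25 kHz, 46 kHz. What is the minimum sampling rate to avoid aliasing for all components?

The highest frequency component is f_max = 46 kHz.
Nyquist rate = 2 * f_max = 2 * 46 kHz = 92 kHz.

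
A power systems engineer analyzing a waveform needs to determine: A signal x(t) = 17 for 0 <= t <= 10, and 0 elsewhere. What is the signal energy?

Energy = integral of |x(t)|^2 dt over the signal duration
= 17^2 * 10 = 289 * 10 = 2890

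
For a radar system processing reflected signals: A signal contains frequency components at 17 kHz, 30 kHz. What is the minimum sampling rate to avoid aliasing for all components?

The highest frequency component is f_max = 30 kHz.
Nyquist rate = 2 * f_max = 2 * 30 kHz = 60 kHz.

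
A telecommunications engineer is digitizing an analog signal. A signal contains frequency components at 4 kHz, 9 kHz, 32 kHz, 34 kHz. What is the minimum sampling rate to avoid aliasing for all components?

The highest frequency component is f_max = 34 kHz.
Nyquist rate = 2 * f_max = 2 * 34 kHz = 68 kHz.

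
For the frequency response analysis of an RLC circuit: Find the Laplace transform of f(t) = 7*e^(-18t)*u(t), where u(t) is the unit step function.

Standard Laplace transform pair:
e^(-at)*u(t) <-> 1/(s+a)
With a = 18: L{7*e^(-18t)*u(t)} = 7/(s+18), ROC: Re(s) > -18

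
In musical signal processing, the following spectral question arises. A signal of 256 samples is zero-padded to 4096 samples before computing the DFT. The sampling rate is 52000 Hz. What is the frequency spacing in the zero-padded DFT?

Original DFT: N = 256, resolution = f_s/N = 52000/256 = 1625/8 Hz
Zero-padded DFT: N = 4096, resolution = f_s/N = 52000/4096 = 1625/128 Hz
Zero-padding interpolates the spectrum (finer frequency grid)
but does NOT improve the true spectral resolution (ability to resolve close frequencies).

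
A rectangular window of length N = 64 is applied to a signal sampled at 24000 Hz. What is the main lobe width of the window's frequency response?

For a rectangular window of length N,
the main lobe width in frequency is 2*f_s/N.
= 2*24000/64 = 750 Hz
This determines the minimum frequency separation for resolving two sinusoids.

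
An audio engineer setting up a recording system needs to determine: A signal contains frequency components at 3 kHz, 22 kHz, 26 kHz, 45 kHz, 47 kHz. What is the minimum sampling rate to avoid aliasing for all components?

The highest frequency component is f_max = 47 kHz.
Nyquist rate = 2 * f_max = 2 * 47 kHz = 94 kHz.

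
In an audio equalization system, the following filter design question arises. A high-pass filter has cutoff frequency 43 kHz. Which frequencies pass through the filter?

A high-pass filter passes all frequencies above the cutoff frequency 43 kHz and attenuates lower frequencies.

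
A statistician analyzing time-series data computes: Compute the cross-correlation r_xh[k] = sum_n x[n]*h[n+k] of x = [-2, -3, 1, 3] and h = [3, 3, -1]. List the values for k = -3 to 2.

Both sequences indexed from 0 and zero outside their support.
Lags with overlap: k = -3 to 2.
  r_xh[-3] = x[3]*h[0] = 9
  r_xh[-2] = x[2]*h[0] + x[3]*h[1] = 12
  r_xh[-1] = x[1]*h[0] + x[2]*h[1] + x[3]*h[2] = -9
  r_xh[0] = x[0]*h[0] + x[1]*h[1] + x[2]*h[2] = -16
  r_xh[1] = x[0]*h[1] + x[1]*h[2] = -3
  r_xh[2] = x[0]*h[2] = 2
r_xh = [9, 12, -9, -16, -3, 2] (for k = -3, ..., 2)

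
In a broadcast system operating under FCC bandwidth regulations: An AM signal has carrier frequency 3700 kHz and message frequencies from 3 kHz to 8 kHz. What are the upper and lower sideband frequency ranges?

Upper sideband (USB) = fc + [fm_low, fm_high] = 3700 + [3, 8] = [3703, 3708] kHz
Lower sideband (LSB) = fc - [fm_high, fm_low] = 3700 - [8, 3] = [3692, 3697] kHz
Total occupied spectrum: 3692 kHz to 3708 kHz (plus carrier at 3700 kHz)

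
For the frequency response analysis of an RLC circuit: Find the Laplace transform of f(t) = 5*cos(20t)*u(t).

Standard pair: cos(wt)*u(t) <-> s/(s^2+w^2)
With w = 20: L{5*cos(20t)*u(t)} = 5s/(s^2+400)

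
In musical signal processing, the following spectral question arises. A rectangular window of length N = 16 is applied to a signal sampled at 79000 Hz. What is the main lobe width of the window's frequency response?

For a rectangular window of length N,
the main lobe width in frequency is 2*f_s/N.
= 2*79000/16 = 9875 Hz
This determines the minimum frequency separation for resolving two sinusoids.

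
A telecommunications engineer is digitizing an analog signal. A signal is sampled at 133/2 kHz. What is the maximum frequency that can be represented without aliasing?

The maximum frequency that can be represented without aliasing
is the Nyquist frequency: f_max = f_s / 2 = 133/2 kHz / 2 = 133/4 kHz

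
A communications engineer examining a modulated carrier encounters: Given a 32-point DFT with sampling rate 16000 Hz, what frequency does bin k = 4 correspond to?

The frequency of DFT bin k is: f_k = k * f_s / N
f_4 = 4 * 16000 / 32 = 2000 Hz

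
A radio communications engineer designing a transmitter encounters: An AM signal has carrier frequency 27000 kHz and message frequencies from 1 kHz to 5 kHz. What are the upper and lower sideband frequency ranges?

Upper sideband (USB) = fc + [fm_low, fm_high] = 27000 + [1, 5] = [27001, 27005] kHz
Lower sideband (LSB) = fc - [fm_high, fm_low] = 27000 - [5, 1] = [26995, 26999] kHz
Total occupied spectrum: 26995 kHz to 27005 kHz (plus carrier at 27000 kHz)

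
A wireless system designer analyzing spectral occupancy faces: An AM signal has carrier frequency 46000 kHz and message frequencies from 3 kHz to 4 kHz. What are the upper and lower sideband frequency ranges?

Upper sideband (USB) = fc + [fm_low, fm_high] = 46000 + [3, 4] = [46003, 46004] kHz
Lower sideband (LSB) = fc - [fm_high, fm_low] = 46000 - [4, 3] = [45996, 45997] kHz
Total occupied spectrum: 45996 kHz to 46004 kHz (plus carrier at 46000 kHz)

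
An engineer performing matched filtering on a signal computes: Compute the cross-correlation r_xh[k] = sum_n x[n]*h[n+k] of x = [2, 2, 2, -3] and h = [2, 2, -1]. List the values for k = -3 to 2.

Both sequences indexed from 0 and zero outside their support.
Lags with overlap: k = -3 to 2.
  r_xh[-3] = x[3]*h[0] = -6
  r_xh[-2] = x[2]*h[0] + x[3]*h[1] = -2
  r_xh[-1] = x[1]*h[0] + x[2]*h[1] + x[3]*h[2] = 11
  r_xh[0] = x[0]*h[0] + x[1]*h[1] + x[2]*h[2] = 6
  r_xh[1] = x[0]*h[1] + x[1]*h[2] = 2
  r_xh[2] = x[0]*h[2] = -2
r_xh = [-6, -2, 11, 6, 2, -2] (for k = -3, ..., 2)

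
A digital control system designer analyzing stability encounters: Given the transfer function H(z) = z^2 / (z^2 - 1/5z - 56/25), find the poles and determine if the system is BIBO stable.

Poles are roots of the denominator: z^2 - 1/5z - 56/25 = 0.
Quadratic formula: z = [-(-1/5) +/- sqrt((-1/5)^2 - 4*(-56/25))] / 2
Discriminant = 1/25 + 224/25 = 9; sqrt = 3.
z = (1/5 +/- 3) / 2 => z = 8/5 or z = -7/5.
|p1| = 7/5, |p2| = 8/5.
For BIBO stability, all poles must lie inside the unit circle (|p| < 1).
System is UNSTABLE since at least one |p| >= 1.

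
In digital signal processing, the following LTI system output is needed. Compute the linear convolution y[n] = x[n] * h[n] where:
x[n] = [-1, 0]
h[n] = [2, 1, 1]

y[n] = sum_k x[k]*h[n-k]. Output length = len(x) + len(h) - 1 = 2 + 3 - 1 = 4.
y[0] = -1*2 = -2
y[1] = 0*2 + -1*1 = -1
y[2] = 0*1 + -1*1 = -1
y[3] = 0*1 = 0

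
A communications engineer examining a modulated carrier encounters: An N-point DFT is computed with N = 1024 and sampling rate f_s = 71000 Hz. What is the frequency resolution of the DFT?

DFT frequency resolution = f_s / N
= 71000 / 1024 = 8875/128 Hz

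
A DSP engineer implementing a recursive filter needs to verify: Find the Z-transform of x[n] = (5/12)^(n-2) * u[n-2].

Time-shifting property: if X(z) = Z{x[n]}, then Z{x[n-d]} = z^(-d) * X(z)
X(z) = z/(z - 5/12) for x[n] = (5/12)^n * u[n]
Z{x[n-2]} = z^(-2) * z/(z - 5/12) = z^(-1)/(z - 5/12)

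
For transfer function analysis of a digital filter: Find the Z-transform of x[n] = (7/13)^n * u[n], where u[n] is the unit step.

The Z-transform of a^n * u[n] is z/(z-a) for |z| > |a|.
Here a = 7/13, so X(z) = z/(z - (7/13)) = 13z/(13z - 7)
ROC: |z| > 7/13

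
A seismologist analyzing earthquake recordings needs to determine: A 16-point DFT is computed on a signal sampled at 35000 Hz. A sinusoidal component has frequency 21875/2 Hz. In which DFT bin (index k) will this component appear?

DFT frequency resolution = f_s/N = 35000/16 = 4375/2 Hz
Bin index k = f_signal / resolution = 21875/2 / 4375/2 = 5
The signal frequency 21875/2 Hz falls in DFT bin k = 5.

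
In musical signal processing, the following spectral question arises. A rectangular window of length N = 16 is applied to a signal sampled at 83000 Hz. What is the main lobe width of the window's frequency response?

For a rectangular window of length N,
the main lobe width in frequency is 2*f_s/N.
= 2*83000/16 = 10375 Hz
This determines the minimum frequency separation for resolving two sinusoids.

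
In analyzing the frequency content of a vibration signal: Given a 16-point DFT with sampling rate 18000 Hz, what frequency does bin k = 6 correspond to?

The frequency of DFT bin k is: f_k = k * f_s / N
f_6 = 6 * 18000 / 16 = 6750 Hz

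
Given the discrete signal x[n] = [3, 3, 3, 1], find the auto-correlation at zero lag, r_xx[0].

The auto-correlation at zero lag r_xx[0] equals the signal energy.
r_xx[0] = sum of x[n]^2 = 3^2 + 3^2 + 3^2 + 1^2
= 9 + 9 + 9 + 1 = 28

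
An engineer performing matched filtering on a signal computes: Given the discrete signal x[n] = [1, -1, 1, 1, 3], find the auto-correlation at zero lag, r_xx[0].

The auto-correlation at zero lag r_xx[0] equals the signal energy.
r_xx[0] = sum of x[n]^2 = 1^2 + (-1)^2 + 1^2 + 1^2 + 3^2
= 1 + 1 + 1 + 1 + 9 = 13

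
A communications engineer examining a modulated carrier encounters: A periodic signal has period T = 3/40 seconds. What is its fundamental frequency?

The fundamental frequency is the reciprocal of the period.
f = 1/T = 1/(3/40) = 40/3 Hz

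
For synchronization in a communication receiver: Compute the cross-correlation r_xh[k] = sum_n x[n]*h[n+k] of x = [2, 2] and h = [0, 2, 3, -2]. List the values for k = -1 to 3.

Both sequences indexed from 0 and zero outside their support.
Lags with overlap: k = -1 to 3.
  r_xh[-1] = x[1]*h[0] = 0
  r_xh[0] = x[0]*h[0] + x[1]*h[1] = 4
  r_xh[1] = x[0]*h[1] + x[1]*h[2] = 10
  r_xh[2] = x[0]*h[2] + x[1]*h[3] = 2
  r_xh[3] = x[0]*h[3] = -4
r_xh = [0, 4, 10, 2, -4] (for k = -1, ..., 3)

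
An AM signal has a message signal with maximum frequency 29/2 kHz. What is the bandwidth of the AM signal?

In AM (double-sideband), the bandwidth is twice the message frequency.
BW = 2 * f_m = 2 * 29/2 kHz = 29 kHz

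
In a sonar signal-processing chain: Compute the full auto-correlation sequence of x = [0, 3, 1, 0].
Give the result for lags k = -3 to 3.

r_xx[k] = sum_m x[m]*x[m+k], indexed from 0, for k = -3 to 3:
  r_xx[-3] = x[3]*x[0] = 0
  r_xx[-2] = x[2]*x[0] + x[3]*x[1] = 0
  r_xx[-1] = x[1]*x[0] + x[2]*x[1] + x[3]*x[2] = 3
  r_xx[0] = x[0]*x[0] + x[1]*x[1] + x[2]*x[2] + x[3]*x[3] = 10
  r_xx[1] = x[0]*x[1] + x[1]*x[2] + x[2]*x[3] = 3
  r_xx[2] = x[0]*x[2] + x[1]*x[3] = 0
  r_xx[3] = x[0]*x[3] = 0
r_xx = [0, 0, 3, 10, 3, 0, 0]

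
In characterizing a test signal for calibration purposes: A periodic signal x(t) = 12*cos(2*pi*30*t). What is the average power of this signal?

Average power of A*cos(wt) is A^2/2.
P = 12^2 / 2 = 144/2 = 72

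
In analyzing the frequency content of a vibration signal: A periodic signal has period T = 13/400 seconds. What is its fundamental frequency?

The fundamental frequency is the reciprocal of the period.
f = 1/T = 1/(13/400) = 400/13 Hz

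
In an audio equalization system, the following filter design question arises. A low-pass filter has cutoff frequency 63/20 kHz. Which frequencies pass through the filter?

A low-pass filter passes all frequencies below the cutoff frequency 63/20 kHz and attenuates higher frequencies.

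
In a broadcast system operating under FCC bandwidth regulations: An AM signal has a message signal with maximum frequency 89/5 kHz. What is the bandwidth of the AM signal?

In AM (double-sideband), the bandwidth is twice the message frequency.
BW = 2 * f_m = 2 * 89/5 kHz = 178/5 kHz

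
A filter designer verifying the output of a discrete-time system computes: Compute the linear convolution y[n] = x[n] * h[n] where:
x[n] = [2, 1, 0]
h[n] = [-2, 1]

y[n] = sum_k x[k]*h[n-k]. Output length = len(x) + len(h) - 1 = 3 + 2 - 1 = 4.
y[0] = 2*-2 = -4
y[1] = 1*-2 + 2*1 = 0
y[2] = 0*-2 + 1*1 = 1
y[3] = 0*1 = 0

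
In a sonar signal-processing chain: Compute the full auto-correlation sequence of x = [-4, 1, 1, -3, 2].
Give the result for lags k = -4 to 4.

r_xx[k] = sum_m x[m]*x[m+k], indexed from 0, for k = -4 to 4:
  r_xx[-4] = x[4]*x[0] = -8
  r_xx[-3] = x[3]*x[0] + x[4]*x[1] = 14
  r_xx[-2] = x[2]*x[0] + x[3]*x[1] + x[4]*x[2] = -5
  r_xx[-1] = x[1]*x[0] + x[2]*x[1] + x[3]*x[2] + x[4]*x[3] = -12
  r_xx[0] = x[0]*x[0] + x[1]*x[1] + x[2]*x[2] + x[3]*x[3] + x[4]*x[4] = 31
  r_xx[1] = x[0]*x[1] + x[1]*x[2] + x[2]*x[3] + x[3]*x[4] = -12
  r_xx[2] = x[0]*x[2] + x[1]*x[3] + x[2]*x[4] = -5
  r_xx[3] = x[0]*x[3] + x[1]*x[4] = 14
  r_xx[4] = x[0]*x[4] = -8
r_xx = [-8, 14, -5, -12, 31, -12, -5, 14, -8]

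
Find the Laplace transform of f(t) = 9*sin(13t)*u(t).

Standard pair: sin(wt)*u(t) <-> w/(s^2+w^2)
With w = 13: L{9*sin(13t)*u(t)} = 117/(s^2+169)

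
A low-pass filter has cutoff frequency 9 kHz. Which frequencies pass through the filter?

A low-pass filter passes all frequencies below the cutoff frequency 9 kHz and attenuates higher frequencies.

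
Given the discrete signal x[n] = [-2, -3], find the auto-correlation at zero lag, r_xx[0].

The auto-correlation at zero lag r_xx[0] equals the signal energy.
r_xx[0] = sum of x[n]^2 = (-2)^2 + (-3)^2
= 4 + 9 = 13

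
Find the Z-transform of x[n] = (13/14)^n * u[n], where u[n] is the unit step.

The Z-transform of a^n * u[n] is z/(z-a) for |z| > |a|.
Here a = 13/14, so X(z) = z/(z - (13/14)) = 14z/(14z - 13)
ROC: |z| > 13/14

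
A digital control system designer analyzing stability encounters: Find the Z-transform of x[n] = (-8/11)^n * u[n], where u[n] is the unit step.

The Z-transform of a^n * u[n] is z/(z-a) for |z| > |a|.
Here a = -8/11, so X(z) = z/(z - (-8/11)) = 11z/(11z + 8)
ROC: |z| > 8/11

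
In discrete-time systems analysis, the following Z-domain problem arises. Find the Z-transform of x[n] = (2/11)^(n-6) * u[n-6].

Time-shifting property: if X(z) = Z{x[n]}, then Z{x[n-d]} = z^(-d) * X(z)
X(z) = z/(z - 2/11) for x[n] = (2/11)^n * u[n]
Z{x[n-6]} = z^(-6) * z/(z - 2/11) = z^(-5)/(z - 2/11)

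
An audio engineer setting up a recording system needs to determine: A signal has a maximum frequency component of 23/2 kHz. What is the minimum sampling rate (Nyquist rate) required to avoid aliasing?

By the Nyquist-Shannon sampling theorem,
the minimum sampling rate (Nyquist rate) must be at least 2 * f_max.
Nyquist rate = 2 * 23/2 kHz = 23 kHz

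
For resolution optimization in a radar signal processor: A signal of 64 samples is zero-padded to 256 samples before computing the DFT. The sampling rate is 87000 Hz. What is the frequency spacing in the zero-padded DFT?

Original DFT: N = 64, resolution = f_s/N = 87000/64 = 10875/8 Hz
Zero-padded DFT: N = 256, resolution = f_s/N = 87000/256 = 10875/32 Hz
Zero-padding interpolates the spectrum (finer frequency grid)
but does NOT improve the true spectral resolution (ability to resolve close frequencies).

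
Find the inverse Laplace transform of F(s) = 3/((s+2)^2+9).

Standard pair: w/((s+a)^2+w^2) <-> e^(-at)*sin(wt)*u(t)
With a=2, w=3: f(t) = e^(-2t)*sin(3t)*u(t)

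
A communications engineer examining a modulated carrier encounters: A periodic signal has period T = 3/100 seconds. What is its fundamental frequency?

The fundamental frequency is the reciprocal of the period.
f = 1/T = 1/(3/100) = 100/3 Hz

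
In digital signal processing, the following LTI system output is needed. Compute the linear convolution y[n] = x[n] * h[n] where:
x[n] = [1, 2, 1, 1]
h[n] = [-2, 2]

y[n] = sum_k x[k]*h[n-k]. Output length = len(x) + len(h) - 1 = 4 + 2 - 1 = 5.
y[0] = 1*-2 = -2
y[1] = 2*-2 + 1*2 = -2
y[2] = 1*-2 + 2*2 = 2
y[3] = 1*-2 + 1*2 = 0
y[4] = 1*2 = 2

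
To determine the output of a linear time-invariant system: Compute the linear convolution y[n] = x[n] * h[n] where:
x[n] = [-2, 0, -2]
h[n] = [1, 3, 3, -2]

y[n] = sum_k x[k]*h[n-k]. Output length = len(x) + len(h) - 1 = 3 + 4 - 1 = 6.
y[0] = -2*1 = -2
y[1] = 0*1 + -2*3 = -6
y[2] = -2*1 + 0*3 + -2*3 = -8
y[3] = -2*3 + 0*3 + -2*-2 = -2
y[4] = -2*3 + 0*-2 = -6
y[5] = -2*-2 = 4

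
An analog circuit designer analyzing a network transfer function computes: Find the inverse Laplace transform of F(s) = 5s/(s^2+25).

Standard pair: s/(s^2+w^2) <-> cos(wt)*u(t)
With k=5, w=5: f(t) = 5*cos(5t)*u(t)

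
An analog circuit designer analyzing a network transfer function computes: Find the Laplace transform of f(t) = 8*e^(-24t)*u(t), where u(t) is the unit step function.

Standard Laplace transform pair:
e^(-at)*u(t) <-> 1/(s+a)
With a = 24: L{8*e^(-24t)*u(t)} = 8/(s+24), ROC: Re(s) > -24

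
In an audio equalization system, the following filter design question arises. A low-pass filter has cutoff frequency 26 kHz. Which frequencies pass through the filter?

A low-pass filter passes all frequencies below the cutoff frequency 26 kHz and attenuates higher frequencies.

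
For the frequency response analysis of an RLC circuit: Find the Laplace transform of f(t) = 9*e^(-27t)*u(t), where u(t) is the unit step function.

Standard Laplace transform pair:
e^(-at)*u(t) <-> 1/(s+a)
With a = 27: L{9*e^(-27t)*u(t)} = 9/(s+27), ROC: Re(s) > -27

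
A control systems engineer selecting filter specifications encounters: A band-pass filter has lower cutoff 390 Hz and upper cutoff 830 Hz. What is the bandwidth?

Bandwidth = f_high - f_low
= 830 Hz - 390 Hz = 440 Hz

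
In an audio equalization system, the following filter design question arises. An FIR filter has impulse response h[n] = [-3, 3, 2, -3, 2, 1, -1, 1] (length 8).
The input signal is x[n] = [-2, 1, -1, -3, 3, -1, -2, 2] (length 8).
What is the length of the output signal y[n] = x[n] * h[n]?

For linear convolution, the output length is:
len(y) = len(x) + len(h) - 1 = 8 + 8 - 1 = 15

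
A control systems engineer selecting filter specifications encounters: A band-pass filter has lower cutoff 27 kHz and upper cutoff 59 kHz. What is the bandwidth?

Bandwidth = f_high - f_low
= 59 kHz - 27 kHz = 32 kHz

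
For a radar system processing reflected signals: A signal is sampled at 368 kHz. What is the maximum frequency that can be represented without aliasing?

The maximum frequency that can be represented without aliasing
is the Nyquist frequency: f_max = f_s / 2 = 368 kHz / 2 = 184 kHz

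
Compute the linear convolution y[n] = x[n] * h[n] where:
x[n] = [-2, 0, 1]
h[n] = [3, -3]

y[n] = sum_k x[k]*h[n-k]. Output length = len(x) + len(h) - 1 = 3 + 2 - 1 = 4.
y[0] = -2*3 = -6
y[1] = 0*3 + -2*-3 = 6
y[2] = 1*3 + 0*-3 = 3
y[3] = 1*-3 = -3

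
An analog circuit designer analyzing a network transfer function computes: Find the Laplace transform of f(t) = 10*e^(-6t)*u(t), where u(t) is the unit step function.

Standard Laplace transform pair:
e^(-at)*u(t) <-> 1/(s+a)
With a = 6: L{10*e^(-6t)*u(t)} = 10/(s+6), ROC: Re(s) > -6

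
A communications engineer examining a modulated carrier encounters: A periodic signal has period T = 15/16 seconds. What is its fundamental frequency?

The fundamental frequency is the reciprocal of the period.
f = 1/T = 1/(15/16) = 16/15 Hz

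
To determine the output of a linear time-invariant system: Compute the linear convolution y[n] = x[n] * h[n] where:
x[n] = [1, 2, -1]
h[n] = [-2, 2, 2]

y[n] = sum_k x[k]*h[n-k]. Output length = len(x) + len(h) - 1 = 3 + 3 - 1 = 5.
y[0] = 1*-2 = -2
y[1] = 2*-2 + 1*2 = -2
y[2] = -1*-2 + 2*2 + 1*2 = 8
y[3] = -1*2 + 2*2 = 2
y[4] = -1*2 = -2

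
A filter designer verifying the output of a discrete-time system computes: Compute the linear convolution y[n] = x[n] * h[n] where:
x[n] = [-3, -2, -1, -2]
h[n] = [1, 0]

y[n] = sum_k x[k]*h[n-k]. Output length = len(x) + len(h) - 1 = 4 + 2 - 1 = 5.
y[0] = -3*1 = -3
y[1] = -2*1 + -3*0 = -2
y[2] = -1*1 + -2*0 = -1
y[3] = -2*1 + -1*0 = -2
y[4] = -2*0 = 0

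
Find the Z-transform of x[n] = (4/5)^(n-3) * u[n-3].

Time-shifting property: if X(z) = Z{x[n]}, then Z{x[n-d]} = z^(-d) * X(z)
X(z) = z/(z - 4/5) for x[n] = (4/5)^n * u[n]
Z{x[n-3]} = z^(-3) * z/(z - 4/5) = z^(-2)/(z - 4/5)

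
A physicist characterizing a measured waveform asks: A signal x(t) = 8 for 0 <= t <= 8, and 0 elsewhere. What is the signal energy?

Energy = integral of |x(t)|^2 dt over the signal duration
= 8^2 * 8 = 64 * 8 = 512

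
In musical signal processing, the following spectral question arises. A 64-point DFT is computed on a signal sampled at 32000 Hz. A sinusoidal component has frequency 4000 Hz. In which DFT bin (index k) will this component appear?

DFT frequency resolution = f_s/N = 32000/64 = 500 Hz
Bin index k = f_signal / resolution = 4000 / 500 = 8
The signal frequency 4000 Hz falls in DFT bin k = 8.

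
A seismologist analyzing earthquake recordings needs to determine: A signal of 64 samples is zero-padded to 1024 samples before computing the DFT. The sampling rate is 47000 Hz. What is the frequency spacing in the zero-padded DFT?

Original DFT: N = 64, resolution = f_s/N = 47000/64 = 5875/8 Hz
Zero-padded DFT: N = 1024, resolution = f_s/N = 47000/1024 = 5875/128 Hz
Zero-padding interpolates the spectrum (finer frequency grid)
but does NOT improve the true spectral resolution (ability to resolve close frequencies).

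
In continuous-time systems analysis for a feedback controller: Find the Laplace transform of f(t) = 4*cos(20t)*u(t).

Standard pair: cos(wt)*u(t) <-> s/(s^2+w^2)
With w = 20: L{4*cos(20t)*u(t)} = 4s/(s^2+400)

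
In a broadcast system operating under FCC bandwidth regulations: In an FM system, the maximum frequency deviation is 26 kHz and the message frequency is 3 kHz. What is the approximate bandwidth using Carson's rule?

Carson's rule: BW = 2*(delta_f + f_m)
= 2*(26 + 3) kHz = 58 kHz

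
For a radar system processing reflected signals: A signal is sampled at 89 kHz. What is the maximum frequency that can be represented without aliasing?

The maximum frequency that can be represented without aliasing
is the Nyquist frequency: f_max = f_s / 2 = 89 kHz / 2 = 89/2 kHz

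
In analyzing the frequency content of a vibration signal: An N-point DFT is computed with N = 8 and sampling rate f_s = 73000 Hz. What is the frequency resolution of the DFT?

DFT frequency resolution = f_s / N
= 73000 / 8 = 9125 Hz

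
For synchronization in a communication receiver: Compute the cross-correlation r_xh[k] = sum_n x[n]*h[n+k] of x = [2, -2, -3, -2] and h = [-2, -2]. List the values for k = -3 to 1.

Both sequences indexed from 0 and zero outside their support.
Lags with overlap: k = -3 to 1.
  r_xh[-3] = x[3]*h[0] = 4
  r_xh[-2] = x[2]*h[0] + x[3]*h[1] = 10
  r_xh[-1] = x[1]*h[0] + x[2]*h[1] = 10
  r_xh[0] = x[0]*h[0] + x[1]*h[1] = 0
  r_xh[1] = x[0]*h[1] = -4
r_xh = [4, 10, 10, 0, -4] (for k = -3, ..., 1)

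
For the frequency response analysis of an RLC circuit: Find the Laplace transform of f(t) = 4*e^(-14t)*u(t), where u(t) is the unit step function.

Standard Laplace transform pair:
e^(-at)*u(t) <-> 1/(s+a)
With a = 14: L{4*e^(-14t)*u(t)} = 4/(s+14), ROC: Re(s) > -14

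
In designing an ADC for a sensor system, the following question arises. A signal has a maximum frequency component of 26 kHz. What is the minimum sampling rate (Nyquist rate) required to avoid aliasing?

By the Nyquist-Shannon sampling theorem,
the minimum sampling rate (Nyquist rate) must be at least 2 * f_max.
Nyquist rate = 2 * 26 kHz = 52 kHz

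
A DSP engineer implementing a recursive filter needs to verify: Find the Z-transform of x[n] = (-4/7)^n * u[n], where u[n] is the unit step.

The Z-transform of a^n * u[n] is z/(z-a) for |z| > |a|.
Here a = -4/7, so X(z) = z/(z - (-4/7)) = 7z/(7z + 4)
ROC: |z| > 4/7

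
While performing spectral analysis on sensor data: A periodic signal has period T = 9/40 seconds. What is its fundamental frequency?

The fundamental frequency is the reciprocal of the period.
f = 1/T = 1/(9/40) = 40/9 Hz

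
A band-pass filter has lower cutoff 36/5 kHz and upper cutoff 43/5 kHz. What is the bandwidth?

Bandwidth = f_high - f_low
= 43/5 kHz - 36/5 kHz = 7/5 kHz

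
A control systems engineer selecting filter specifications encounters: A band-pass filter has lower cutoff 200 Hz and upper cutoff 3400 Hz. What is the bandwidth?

Bandwidth = f_high - f_low
= 3400 Hz - 200 Hz = 3200 Hz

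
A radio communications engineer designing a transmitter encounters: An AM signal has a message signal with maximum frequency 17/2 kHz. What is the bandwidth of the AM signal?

In AM (double-sideband), the bandwidth is twice the message frequency.
BW = 2 * f_m = 2 * 17/2 kHz = 17 kHz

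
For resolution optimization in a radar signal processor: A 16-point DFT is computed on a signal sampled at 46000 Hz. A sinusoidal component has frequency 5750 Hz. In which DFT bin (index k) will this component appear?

DFT frequency resolution = f_s/N = 46000/16 = 2875 Hz
Bin index k = f_signal / resolution = 5750 / 2875 = 2
The signal frequency 5750 Hz falls in DFT bin k = 2.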